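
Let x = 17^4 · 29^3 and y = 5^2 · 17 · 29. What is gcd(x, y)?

493

min exponent per shared prime: 17 · 29 = 493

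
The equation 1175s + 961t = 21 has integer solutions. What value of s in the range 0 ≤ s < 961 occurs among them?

Reduce mod 961: 1175s ≡ 21 (mod 961). With g = gcd(1175, 961) = 1 dividing 21, divide through: 1175s ≡ 21 (mod 961).
Since gcd(1175, 961) = 1, s ≡ 21·(1175)⁻¹ ≡ 768 (mod 961). Smallest non-negative: 768.

768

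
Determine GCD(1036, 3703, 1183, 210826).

7

gcd(1036, 3703): 3703 = 3·1036 + 595; 1036 = 1·595 + 441; 595 = 1·441 + 154; 441 = 2·154 + 133; 154 = 1·133 + 21; 133 = 6·21 + 7; 21 = 3·7 + 0 → 7
gcd(7, 1183): 1183 = 169·7 + 0 → 7
gcd(7, 210826): 210826 = 30118·7 + 0 → 7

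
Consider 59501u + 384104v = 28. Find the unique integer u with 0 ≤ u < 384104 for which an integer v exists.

gcd(59501, 384104) = 1 (Euclid: 384104 = 6·59501 + 27098; 59501 = 2·27098 + 5305; 27098 = 5·5305 + 573; 5305 = 9·573 + 148; 573 = 3·148 + 129; 148 = 1·129 + 19; 129 = 6·19 + 15; 19 = 1·15 + 4; 15 = 3·4 + 3; 4 = 1·3 + 1; 3 = 3·1 + 0), and 1 | 28.
Extended Euclid: 59501·(101221) + 384104·(-15680) = 1. Scale by 28: u₀ = 2834188.
General solution u = u₀ + 384104t; reducing mod 384104 gives u = 145460 (and v = -22533).

145460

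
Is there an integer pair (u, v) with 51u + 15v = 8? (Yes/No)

No

gcd(51, 15): 51 = 3·15 + 6; 15 = 2·6 + 3; 6 = 2·3 + 0 → 3
3 does not divide 8, so a solution does not exist.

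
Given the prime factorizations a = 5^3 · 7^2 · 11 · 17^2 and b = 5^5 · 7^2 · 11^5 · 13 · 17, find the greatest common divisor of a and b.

min exponent per shared prime: 5^3 · 7^2 · 11 · 17 = 1145375

1145375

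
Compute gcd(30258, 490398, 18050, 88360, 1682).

gcd(30258, 490398): 490398 = 16·30258 + 6270; 30258 = 4·6270 + 5178; 6270 = 1·5178 + 1092; 5178 = 4·1092 + 810; 1092 = 1·810 + 282; 810 = 2·282 + 246; 282 = 1·246 + 36; 246 = 6·36 + 30; 36 = 1·30 + 6; 30 = 5·6 + 0 → 6
gcd(6, 18050): 18050 = 3008·6 + 2; 6 = 3·2 + 0 → 2
gcd(2, 88360): 88360 = 44180·2 + 0 → 2
gcd(2, 1682): 1682 = 841·2 + 0 → 2

2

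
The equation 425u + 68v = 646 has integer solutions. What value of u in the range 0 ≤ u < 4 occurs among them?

2

Reduce mod 68: 425u ≡ 646 (mod 68). With g = gcd(425, 68) = 17 dividing 646, divide through: 25u ≡ 38 (mod 4).
Since gcd(25, 4) = 1, u ≡ 38·(25)⁻¹ ≡ 2 (mod 4). Smallest non-negative: 2.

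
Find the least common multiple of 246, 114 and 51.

246 = 2 · 3 · 41; 114 = 2 · 3 · 19; 51 = 3 · 17
lcm takes max exponent of each prime: 2 · 3 · 17 · 19 · 41 = 79458

79458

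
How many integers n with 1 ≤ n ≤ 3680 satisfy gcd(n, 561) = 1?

2100

Prime factors of 561: 3, 11, 17. Count integers ≤ 3680 divisible by none of them.
By inclusion–exclusion: 3680 − ⌊3680/3⌋ − ⌊3680/11⌋ − ⌊3680/17⌋ + ⌊3680/33⌋ + ⌊3680/51⌋ + ⌊3680/187⌋ − ⌊3680/561⌋ = 2100.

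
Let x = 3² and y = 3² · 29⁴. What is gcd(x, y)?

9

min exponent per shared prime: 3² = 9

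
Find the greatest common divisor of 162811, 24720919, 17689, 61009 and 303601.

361

gcd(162811, 24720919): 24720919 = 151·162811 + 136458; 162811 = 1·136458 + 26353; 136458 = 5·26353 + 4693; 26353 = 5·4693 + 2888; 4693 = 1·2888 + 1805; 2888 = 1·1805 + 1083; 1805 = 1·1083 + 722; 1083 = 1·722 + 361; 722 = 2·361 + 0 → 361
gcd(361, 17689): 17689 = 49·361 + 0 → 361
gcd(361, 61009): 61009 = 169·361 + 0 → 361
gcd(361, 303601): 303601 = 841·361 + 0 → 361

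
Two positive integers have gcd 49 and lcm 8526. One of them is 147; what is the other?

2842

p·q = gcd·lcm = 49·8526 = 417774, so q = 417774/147 = 2842.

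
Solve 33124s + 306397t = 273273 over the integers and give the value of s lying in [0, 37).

36

gcd(33124, 306397) = 8281 (Euclid: 306397 = 9·33124 + 8281; 33124 = 4·8281 + 0), and 8281 | 273273.
Extended Euclid: 33124·(-9) + 306397·(1) = 8281. Scale by 33: s₀ = -297.
General solution s = s₀ + 37k; reducing mod 37 gives s = 36 (and t = -3).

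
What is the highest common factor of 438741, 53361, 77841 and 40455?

438741 = 3² · 29 · 41²; 53361 = 3² · 7² · 11²; 77841 = 3⁴ · 31²; 40455 = 3² · 5 · 29 · 31
gcd takes min exponent of each prime: 3² = 9

9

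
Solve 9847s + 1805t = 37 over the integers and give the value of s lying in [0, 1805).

661

gcd(9847, 1805) = 1 (Euclid: 9847 = 5·1805 + 822; 1805 = 2·822 + 161; 822 = 5·161 + 17; 161 = 9·17 + 8; 17 = 2·8 + 1; 8 = 8·1 + 0), and 1 | 37.
Extended Euclid: 9847·(213) + 1805·(-1162) = 1. Scale by 37: s₀ = 7881.
General solution s = s₀ + 1805k; reducing mod 1805 gives s = 661 (and t = -3606).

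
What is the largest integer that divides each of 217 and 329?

Euclid: 329 = 1·217 + 112; 217 = 1·112 + 105; 112 = 1·105 + 7; 105 = 15·7 + 0. Last nonzero remainder: 7.

7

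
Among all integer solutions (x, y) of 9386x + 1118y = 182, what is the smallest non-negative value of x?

Euclid: 9386 = 8·1118 + 442; 1118 = 2·442 + 234; 442 = 1·234 + 208; 234 = 1·208 + 26; 208 = 8·26 + 0 → gcd = 26; 182 = 26·7.
Back-substitution yields 9386·(-5) + 1118·(42) = 26, so one solution is x = -5·7 = -35, y = 42·7 = 294.
Solutions in x differ by 1118/26 = 43; the one in [0, 43) is -35 mod 43 = 8.

8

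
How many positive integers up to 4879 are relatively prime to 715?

715 = 5·11·13. Inclusion–exclusion on these primes:
4879 − ⌊4879/5⌋ − ⌊4879/11⌋ − ⌊4879/13⌋ + ⌊4879/55⌋ + ⌊4879/65⌋ + ⌊4879/143⌋ − ⌊4879/715⌋ = 3277

3277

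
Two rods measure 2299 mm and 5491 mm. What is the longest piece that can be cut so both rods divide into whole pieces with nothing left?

2299 = 11² · 19
5491 = 17² · 19
Common: 19 = 19

19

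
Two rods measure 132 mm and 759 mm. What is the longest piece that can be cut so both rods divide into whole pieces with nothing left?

33

Euclid: 759 = 5·132 + 99; 132 = 1·99 + 33; 99 = 3·33 + 0. Last nonzero remainder: 33.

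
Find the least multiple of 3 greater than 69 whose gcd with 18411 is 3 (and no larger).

72

18411 = 3·6137. Any t with gcd(t, 18411) = 3 is a multiple of 3, say 3s, with s coprime to 6137.
Need s > 69/3, so s ≥ 24. First s ≥ 24 with gcd(s, 6137) = 1 is s = 24. Thus t = 3·24 = 72.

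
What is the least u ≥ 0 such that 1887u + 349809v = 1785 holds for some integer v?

2967

gcd(1887, 349809) = 51 (Euclid: 349809 = 185·1887 + 714; 1887 = 2·714 + 459; 714 = 1·459 + 255; 459 = 1·255 + 204; 255 = 1·204 + 51; 204 = 4·51 + 0), and 51 | 1785.
Extended Euclid: 1887·(-1483) + 349809·(8) = 51. Scale by 35: u₀ = -51905.
General solution u = u₀ + 6859t; reducing mod 6859 gives u = 2967 (and v = -16).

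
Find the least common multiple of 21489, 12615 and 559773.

581399829855

21489 = 3 · 13 · 19 · 29; 12615 = 3 · 5 · 29²; 559773 = 3² · 37 · 41²
lcm takes max exponent of each prime: 3² · 5 · 13 · 19 · 29² · 37 · 41² = 581399829855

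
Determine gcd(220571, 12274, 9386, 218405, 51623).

gcd(220571, 12274): 220571 = 17·12274 + 11913; 12274 = 1·11913 + 361; 11913 = 33·361 + 0 → 361
gcd(361, 9386): 9386 = 26·361 + 0 → 361
gcd(361, 218405): 218405 = 605·361 + 0 → 361
gcd(361, 51623): 51623 = 143·361 + 0 → 361

361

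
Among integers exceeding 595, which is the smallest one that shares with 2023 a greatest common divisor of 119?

714

2023 = 119·17. Any a with gcd(a, 2023) = 119 is a multiple of 119, say 119s, with s coprime to 17.
Need s > 595/119, so s ≥ 6. First s ≥ 6 with gcd(s, 17) = 1 is s = 6. Thus a = 119·6 = 714.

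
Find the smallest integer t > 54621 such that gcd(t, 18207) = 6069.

60690

18207 = 6069·3. Any t with gcd(t, 18207) = 6069 is a multiple of 6069, say 6069s, with s coprime to 3.
Need s > 54621/6069, so s ≥ 10. First s ≥ 10 with gcd(s, 3) = 1 is s = 10. Thus t = 6069·10 = 60690.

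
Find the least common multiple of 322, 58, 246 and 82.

1148574

lcm(322, 58) = 322·58/gcd = 18676/2 = 9338
lcm(9338, 246) = 9338·246/gcd = 2297148/2 = 1148574
lcm(1148574, 82) = 1148574·82/gcd = 94183068/82 = 1148574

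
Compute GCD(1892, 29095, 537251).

gcd(1892, 29095): 29095 = 15·1892 + 715; 1892 = 2·715 + 462; 715 = 1·462 + 253; 462 = 1·253 + 209; 253 = 1·209 + 44; 209 = 4·44 + 33; 44 = 1·33 + 11; 33 = 3·11 + 0 → 11
gcd(11, 537251): 537251 = 48841·11 + 0 → 11

11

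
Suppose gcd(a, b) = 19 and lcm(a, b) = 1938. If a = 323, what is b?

Using ab = gcd(a,b)·lcm(a,b) = 19·1938 = 36822, we get b = 36822/323 = 114.

114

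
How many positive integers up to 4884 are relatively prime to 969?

969 = 3·17·19. Inclusion–exclusion on these primes:
4884 − ⌊4884/3⌋ − ⌊4884/17⌋ − ⌊4884/19⌋ + ⌊4884/51⌋ + ⌊4884/57⌋ + ⌊4884/323⌋ − ⌊4884/969⌋ = 2902

2902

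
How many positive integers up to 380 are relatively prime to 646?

646 = 2·17·19. Inclusion–exclusion on these primes:
380 − ⌊380/2⌋ − ⌊380/17⌋ − ⌊380/19⌋ + ⌊380/34⌋ + ⌊380/38⌋ + ⌊380/323⌋ − ⌊380/646⌋ = 170

170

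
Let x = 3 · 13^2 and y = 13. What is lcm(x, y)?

max exponent per prime: 3 · 13^2 = 507

507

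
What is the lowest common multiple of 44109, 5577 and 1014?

970398

lcm(44109, 5577) = 44109·5577/gcd = 245995893/507 = 485199
lcm(485199, 1014) = 485199·1014/gcd = 491991786/507 = 970398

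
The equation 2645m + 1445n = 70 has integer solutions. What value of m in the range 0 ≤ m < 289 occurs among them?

Reduce mod 1445: 2645m ≡ 70 (mod 1445). With g = gcd(2645, 1445) = 5 dividing 70, divide through: 529m ≡ 14 (mod 289).
Since gcd(529, 289) = 1, m ≡ 14·(529)⁻¹ ≡ 41 (mod 289). Smallest non-negative: 41.

41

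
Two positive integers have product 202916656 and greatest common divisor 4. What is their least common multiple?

50729164

Since gcd(u,v)·lcm(u,v) = uv, lcm = 202916656/4 = 50729164.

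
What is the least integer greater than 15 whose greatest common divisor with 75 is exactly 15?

gcd(m, 75) = 15 forces 15 | m; write m = 15s. Then gcd(15s, 15·5) = 15·gcd(s, 5), so need gcd(s, 5) = 1.
15s > 15 gives s ≥ 2. The least s ≥ 2 coprime to 5 is 2, so m = 15·2 = 30.

30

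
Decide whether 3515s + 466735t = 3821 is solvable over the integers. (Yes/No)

gcd(3515, 466735): 466735 = 132·3515 + 2755; 3515 = 1·2755 + 760; 2755 = 3·760 + 475; 760 = 1·475 + 285; 475 = 1·285 + 190; 285 = 1·190 + 95; 190 = 2·95 + 0 → 95
95 does not divide 3821, so a solution does not exist.

No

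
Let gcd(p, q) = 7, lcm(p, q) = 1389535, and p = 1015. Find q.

Using pq = gcd(p,q)·lcm(p,q) = 7·1389535 = 9726745, we get q = 9726745/1015 = 9583.

9583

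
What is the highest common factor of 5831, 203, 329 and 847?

7

gcd(5831, 203): 5831 = 28·203 + 147; 203 = 1·147 + 56; 147 = 2·56 + 35; 56 = 1·35 + 21; 35 = 1·21 + 14; 21 = 1·14 + 7; 14 = 2·7 + 0 → 7
gcd(7, 329): 329 = 47·7 + 0 → 7
gcd(7, 847): 847 = 121·7 + 0 → 7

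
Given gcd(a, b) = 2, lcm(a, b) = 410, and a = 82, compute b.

a·b = gcd·lcm = 2·410 = 820, so b = 820/82 = 10.

10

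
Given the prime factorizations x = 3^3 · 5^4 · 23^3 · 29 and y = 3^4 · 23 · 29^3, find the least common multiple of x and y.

15022511251875

max exponent per prime: 3^4 · 5^4 · 23^3 · 29^3 = 15022511251875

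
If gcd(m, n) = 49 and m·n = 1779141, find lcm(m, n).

36309

Since gcd(m,n)·lcm(m,n) = mn, lcm = 1779141/49 = 36309.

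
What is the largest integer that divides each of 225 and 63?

Euclid: 225 = 3·63 + 36; 63 = 1·36 + 27; 36 = 1·27 + 9; 27 = 3·9 + 0. Last nonzero remainder: 9.

9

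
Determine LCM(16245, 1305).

16245 = 3² · 5 · 19²; 1305 = 3² · 5 · 29
max exponents: 3² · 5 · 19² · 29 = 471105

471105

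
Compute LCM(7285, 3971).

gcd first: 7285 = 1·3971 + 3314; 3971 = 1·3314 + 657; 3314 = 5·657 + 29; 657 = 22·29 + 19; 29 = 1·19 + 10; 19 = 1·10 + 9; 10 = 1·9 + 1; 9 = 9·1 + 0 → gcd = 1
lcm = 7285·3971/gcd = 28928735/1 = 28928735

28928735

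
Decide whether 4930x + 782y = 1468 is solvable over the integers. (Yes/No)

gcd(4930, 782): 4930 = 6·782 + 238; 782 = 3·238 + 68; 238 = 3·68 + 34; 68 = 2·34 + 0 → 34
34 does not divide 1468, so a solution does not exist.

No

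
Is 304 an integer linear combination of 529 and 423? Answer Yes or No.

gcd(529, 423): 529 = 1·423 + 106; 423 = 3·106 + 105; 106 = 1·105 + 1; 105 = 105·1 + 0 → 1
1 divides 304, so a solution exists.

Yes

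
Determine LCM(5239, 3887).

gcd first: 5239 = 1·3887 + 1352; 3887 = 2·1352 + 1183; 1352 = 1·1183 + 169; 1183 = 7·169 + 0 → gcd = 169
lcm = 5239·3887/gcd = 20363993/169 = 120497

120497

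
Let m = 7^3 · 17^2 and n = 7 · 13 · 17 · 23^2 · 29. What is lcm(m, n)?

max exponent per prime: 7^3 · 13 · 17^2 · 23^2 · 29 = 19769194991

19769194991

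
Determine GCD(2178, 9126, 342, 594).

gcd(2178, 9126): 9126 = 4·2178 + 414; 2178 = 5·414 + 108; 414 = 3·108 + 90; 108 = 1·90 + 18; 90 = 5·18 + 0 → 18
gcd(18, 342): 342 = 19·18 + 0 → 18
gcd(18, 594): 594 = 33·18 + 0 → 18

18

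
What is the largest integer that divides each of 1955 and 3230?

1955 = 5 · 17 · 23
3230 = 2 · 5 · 17 · 19
Common: 5 · 17 = 85

85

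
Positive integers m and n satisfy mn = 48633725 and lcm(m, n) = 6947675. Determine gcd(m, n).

7

From gcd × lcm = mn: gcd = 48633725 / 6947675 = 7.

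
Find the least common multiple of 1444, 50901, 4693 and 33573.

1444 = 2² · 19²; 50901 = 3 · 19² · 47; 4693 = 13 · 19²; 33573 = 3 · 19² · 31
lcm takes max exponent of each prime: 2² · 3 · 13 · 19² · 31 · 47 = 82052412

82052412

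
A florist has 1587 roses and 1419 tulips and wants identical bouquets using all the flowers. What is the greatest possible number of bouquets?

3

Euclid: 1587 = 1·1419 + 168; 1419 = 8·168 + 75; 168 = 2·75 + 18; 75 = 4·18 + 3; 18 = 6·3 + 0. Last nonzero remainder: 3.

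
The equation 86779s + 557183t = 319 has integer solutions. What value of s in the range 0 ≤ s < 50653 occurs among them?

Reduce mod 557183: 86779s ≡ 319 (mod 557183). With g = gcd(86779, 557183) = 11 dividing 319, divide through: 7889s ≡ 29 (mod 50653).
Since gcd(7889, 50653) = 1, s ≡ 29·(7889)⁻¹ ≡ 43770 (mod 50653). Smallest non-negative: 43770.

43770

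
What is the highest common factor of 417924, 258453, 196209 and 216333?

117

gcd(417924, 258453): 417924 = 1·258453 + 159471; 258453 = 1·159471 + 98982; 159471 = 1·98982 + 60489; 98982 = 1·60489 + 38493; 60489 = 1·38493 + 21996; 38493 = 1·21996 + 16497; 21996 = 1·16497 + 5499; 16497 = 3·5499 + 0 → 5499
gcd(5499, 196209): 196209 = 35·5499 + 3744; 5499 = 1·3744 + 1755; 3744 = 2·1755 + 234; 1755 = 7·234 + 117; 234 = 2·117 + 0 → 117
gcd(117, 216333): 216333 = 1849·117 + 0 → 117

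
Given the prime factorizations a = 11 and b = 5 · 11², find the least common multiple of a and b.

max exponent per prime: 5 · 11² = 605

605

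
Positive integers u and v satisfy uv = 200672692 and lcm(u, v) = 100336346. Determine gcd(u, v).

From gcd × lcm = uv: gcd = 200672692 / 100336346 = 2.

2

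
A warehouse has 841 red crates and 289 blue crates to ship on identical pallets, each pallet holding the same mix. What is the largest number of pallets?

1

841 = 29²
289 = 17²
Common: 1 = 1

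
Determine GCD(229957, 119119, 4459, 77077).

637

229957 = 7² · 13 · 19²; 119119 = 7² · 11 · 13 · 17; 4459 = 7³ · 13; 77077 = 7² · 11² · 13
gcd takes min exponent of each prime: 7² · 13 = 637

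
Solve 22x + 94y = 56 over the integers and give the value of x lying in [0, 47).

Euclid: 94 = 4·22 + 6; 22 = 3·6 + 4; 6 = 1·4 + 2; 4 = 2·2 + 0 → gcd = 2; 56 = 2·28.
Back-substitution yields 22·(-17) + 94·(4) = 2, so one solution is x = -17·28 = -476, y = 4·28 = 112.
Solutions in x differ by 94/2 = 47; the one in [0, 47) is -476 mod 47 = 41.

41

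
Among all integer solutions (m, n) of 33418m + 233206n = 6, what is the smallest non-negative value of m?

gcd(33418, 233206) = 2 (Euclid: 233206 = 6·33418 + 32698; 33418 = 1·32698 + 720; 32698 = 45·720 + 298; 720 = 2·298 + 124; 298 = 2·124 + 50; 124 = 2·50 + 24; 50 = 2·24 + 2; 24 = 12·2 + 0), and 2 | 6.
Extended Euclid: 33418·(-9393) + 233206·(1346) = 2. Scale by 3: m₀ = -28179.
General solution m = m₀ + 116603t; reducing mod 116603 gives m = 88424 (and n = -12671).

88424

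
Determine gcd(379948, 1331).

Euclid: 379948 = 285·1331 + 613; 1331 = 2·613 + 105; 613 = 5·105 + 88; 105 = 1·88 + 17; 88 = 5·17 + 3; 17 = 5·3 + 2; 3 = 1·2 + 1; 2 = 2·1 + 0. Last nonzero remainder: 1.

1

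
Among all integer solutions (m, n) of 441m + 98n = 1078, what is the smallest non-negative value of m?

Euclid: 441 = 4·98 + 49; 98 = 2·49 + 0 → gcd = 49; 1078 = 49·22.
Back-substitution yields 441·(1) + 98·(-4) = 49, so one solution is m = 1·22 = 22, n = -4·22 = -88.
Solutions in m differ by 98/49 = 2; the one in [0, 2) is 22 mod 2 = 0.

0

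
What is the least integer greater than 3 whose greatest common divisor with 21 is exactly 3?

6

21 = 3·7. Any a with gcd(a, 21) = 3 is a multiple of 3, say 3s, with s coprime to 7.
Need s > 3/3, so s ≥ 2. First s ≥ 2 with gcd(s, 7) = 1 is s = 2. Thus a = 3·2 = 6.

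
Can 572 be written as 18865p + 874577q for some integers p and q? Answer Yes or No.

Yes

By Bézout, 18865p + 874577q = 572 has integer solutions iff gcd(18865, 874577) | 572.
Euclid: 874577 = 46·18865 + 6787; 18865 = 2·6787 + 5291; 6787 = 1·5291 + 1496; 5291 = 3·1496 + 803; 1496 = 1·803 + 693; 803 = 1·693 + 110; 693 = 6·110 + 33; 110 = 3·33 + 11; 33 = 3·11 + 0. gcd = 11; 572 mod 11 = 0. Yes.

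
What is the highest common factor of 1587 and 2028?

3

Euclid: 2028 = 1·1587 + 441; 1587 = 3·441 + 264; 441 = 1·264 + 177; 264 = 1·177 + 87; 177 = 2·87 + 3; 87 = 29·3 + 0. Last nonzero remainder: 3.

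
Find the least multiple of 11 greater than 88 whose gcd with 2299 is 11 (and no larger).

99

Multiples of 11 above 88: 11·9, 11·10, … . Need the cofactor coprime to 2299/11 = 209.
Checking s = 9, 10, … the first with gcd(s, 209) = 1 is s = 9, giving 99.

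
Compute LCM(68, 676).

gcd first: 676 = 9·68 + 64; 68 = 1·64 + 4; 64 = 16·4 + 0 → gcd = 4
lcm = 68·676/gcd = 45968/4 = 11492

11492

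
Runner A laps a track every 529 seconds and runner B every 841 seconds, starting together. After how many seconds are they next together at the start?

gcd first: 841 = 1·529 + 312; 529 = 1·312 + 217; 312 = 1·217 + 95; 217 = 2·95 + 27; 95 = 3·27 + 14; 27 = 1·14 + 13; 14 = 1·13 + 1; 13 = 13·1 + 0 → gcd = 1
lcm = 529·841/gcd = 444889/1 = 444889

444889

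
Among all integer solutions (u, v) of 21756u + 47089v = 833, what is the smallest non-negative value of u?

Euclid: 47089 = 2·21756 + 3577; 21756 = 6·3577 + 294; 3577 = 12·294 + 49; 294 = 6·49 + 0 → gcd = 49; 833 = 49·17.
Back-substitution yields 21756·(-158) + 47089·(73) = 49, so one solution is u = -158·17 = -2686, v = 73·17 = 1241.
Solutions in u differ by 47089/49 = 961; the one in [0, 961) is -2686 mod 961 = 197.

197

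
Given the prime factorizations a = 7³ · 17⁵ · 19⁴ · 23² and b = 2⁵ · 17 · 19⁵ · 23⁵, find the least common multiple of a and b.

max exponent per prime: 2⁵ · 7³ · 17⁵ · 19⁵ · 23⁵ = 248368142952130678243424

248368142952130678243424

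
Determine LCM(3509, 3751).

3509 = 11² · 29; 3751 = 11² · 31
max exponents: 11² · 29 · 31 = 108779

108779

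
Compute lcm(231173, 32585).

231173 = 19 · 23³; 32585 = 5 · 7³ · 19
max exponents: 5 · 7³ · 19 · 23³ = 396461695

396461695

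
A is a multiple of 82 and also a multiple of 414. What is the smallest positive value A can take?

82 = 2 · 41; 414 = 2 · 3² · 23
max exponents: 2 · 3² · 23 · 41 = 16974

16974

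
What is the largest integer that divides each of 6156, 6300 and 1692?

gcd(6156, 6300): 6300 = 1·6156 + 144; 6156 = 42·144 + 108; 144 = 1·108 + 36; 108 = 3·36 + 0 → 36
gcd(36, 1692): 1692 = 47·36 + 0 → 36

36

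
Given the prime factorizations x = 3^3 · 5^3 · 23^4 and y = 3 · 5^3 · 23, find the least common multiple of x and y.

max exponent per prime: 3^3 · 5^3 · 23^4 = 944463375

944463375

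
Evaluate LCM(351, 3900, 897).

351 = 3³ · 13; 3900 = 2² · 3 · 5² · 13; 897 = 3 · 13 · 23
lcm takes max exponent of each prime: 2² · 3³ · 5² · 13 · 23 = 807300

807300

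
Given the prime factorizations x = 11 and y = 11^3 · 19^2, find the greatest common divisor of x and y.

min exponent per shared prime: 11 = 11

11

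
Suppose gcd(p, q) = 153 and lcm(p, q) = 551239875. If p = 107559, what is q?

Using pq = gcd(p,q)·lcm(p,q) = 153·551239875 = 84339700875, we get q = 84339700875/107559 = 784125.

784125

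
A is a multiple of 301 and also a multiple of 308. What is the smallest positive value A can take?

13244

301 = 7 · 43; 308 = 2² · 7 · 11
max exponents: 2² · 7 · 11 · 43 = 13244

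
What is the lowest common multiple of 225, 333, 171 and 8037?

7434225

225 = 3² · 5²; 333 = 3² · 37; 171 = 3² · 19; 8037 = 3² · 19 · 47
lcm takes max exponent of each prime: 3² · 5² · 19 · 37 · 47 = 7434225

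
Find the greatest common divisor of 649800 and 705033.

649800 = 2³ · 3² · 5² · 19²
705033 = 3² · 7 · 19² · 31
Common: 3² · 19² = 3249

3249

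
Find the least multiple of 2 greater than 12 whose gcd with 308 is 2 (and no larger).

gcd(a, 308) = 2 forces 2 | a; write a = 2s. Then gcd(2s, 2·154) = 2·gcd(s, 154), so need gcd(s, 154) = 1.
2s > 12 gives s ≥ 7. The least s ≥ 7 coprime to 154 is 9, so a = 2·9 = 18.

18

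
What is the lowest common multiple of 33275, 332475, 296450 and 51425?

67022305350

33275 = 5² · 11³; 332475 = 3 · 5² · 11 · 13 · 31; 296450 = 2 · 5² · 7² · 11²; 51425 = 5² · 11² · 17
lcm takes max exponent of each prime: 2 · 3 · 5² · 7² · 11³ · 13 · 17 · 31 = 67022305350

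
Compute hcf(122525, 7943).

Euclid: 122525 = 15·7943 + 3380; 7943 = 2·3380 + 1183; 3380 = 2·1183 + 1014; 1183 = 1·1014 + 169; 1014 = 6·169 + 0. Last nonzero remainder: 169.

169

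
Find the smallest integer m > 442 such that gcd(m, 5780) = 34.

646

5780 = 34·170. Any m with gcd(m, 5780) = 34 is a multiple of 34, say 34s, with s coprime to 170.
Need s > 442/34, so s ≥ 14. First s ≥ 14 with gcd(s, 170) = 1 is s = 19. Thus m = 34·19 = 646.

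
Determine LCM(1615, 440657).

41862415

1615 = 5 · 17 · 19; 440657 = 7² · 17 · 23²
max exponents: 5 · 7² · 17 · 19 · 23² = 41862415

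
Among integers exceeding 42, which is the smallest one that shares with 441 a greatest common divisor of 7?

56

gcd(m, 441) = 7 forces 7 | m; write m = 7s. Then gcd(7s, 7·63) = 7·gcd(s, 63), so need gcd(s, 63) = 1.
7s > 42 gives s ≥ 7. The least s ≥ 7 coprime to 63 is 8, so m = 7·8 = 56.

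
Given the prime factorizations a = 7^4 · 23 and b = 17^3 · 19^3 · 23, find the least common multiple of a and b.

1860919398541

max exponent per prime: 7^4 · 17^3 · 19^3 · 23 = 1860919398541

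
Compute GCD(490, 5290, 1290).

gcd(490, 5290): 5290 = 10·490 + 390; 490 = 1·390 + 100; 390 = 3·100 + 90; 100 = 1·90 + 10; 90 = 9·10 + 0 → 10
gcd(10, 1290): 1290 = 129·10 + 0 → 10

10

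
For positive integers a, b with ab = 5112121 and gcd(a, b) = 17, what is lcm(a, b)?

Since gcd(a,b)·lcm(a,b) = ab, lcm = 5112121/17 = 300713.

300713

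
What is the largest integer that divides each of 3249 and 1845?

Euclid: 3249 = 1·1845 + 1404; 1845 = 1·1404 + 441; 1404 = 3·441 + 81; 441 = 5·81 + 36; 81 = 2·36 + 9; 36 = 4·9 + 0. Last nonzero remainder: 9.

9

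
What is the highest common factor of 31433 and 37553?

17

31433 = 17 · 43²
37553 = 17 · 47²
Common: 17 = 17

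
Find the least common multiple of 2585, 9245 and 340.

2585 = 5 · 11 · 47; 9245 = 5 · 43²; 340 = 2² · 5 · 17
lcm takes max exponent of each prime: 2² · 5 · 11 · 17 · 43² · 47 = 325017220

325017220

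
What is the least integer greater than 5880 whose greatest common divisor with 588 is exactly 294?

6174

588 = 294·2. Any t with gcd(t, 588) = 294 is a multiple of 294, say 294s, with s coprime to 2.
Need s > 5880/294, so s ≥ 21. First s ≥ 21 with gcd(s, 2) = 1 is s = 21. Thus t = 294·21 = 6174.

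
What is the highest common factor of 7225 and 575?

25

7225 = 5² · 17²
575 = 5² · 23
Common: 5² = 25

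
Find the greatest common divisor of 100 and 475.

Euclid: 475 = 4·100 + 75; 100 = 1·75 + 25; 75 = 3·25 + 0. Last nonzero remainder: 25.

25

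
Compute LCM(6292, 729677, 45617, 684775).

539483990145100

6292 = 2² · 11² · 13; 729677 = 13 · 37² · 41; 45617 = 11² · 13 · 29; 684775 = 5² · 7² · 13 · 43
lcm takes max exponent of each prime: 2² · 5² · 7² · 11² · 13 · 29 · 37² · 41 · 43 = 539483990145100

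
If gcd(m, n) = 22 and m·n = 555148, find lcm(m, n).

gcd·lcm = product, so lcm = 555148/22 = 25234.

25234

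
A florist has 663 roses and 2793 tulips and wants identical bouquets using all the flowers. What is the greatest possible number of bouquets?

3

Euclid: 2793 = 4·663 + 141; 663 = 4·141 + 99; 141 = 1·99 + 42; 99 = 2·42 + 15; 42 = 2·15 + 12; 15 = 1·12 + 3; 12 = 4·3 + 0. Last nonzero remainder: 3.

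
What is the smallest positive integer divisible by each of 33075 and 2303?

gcd first: 33075 = 14·2303 + 833; 2303 = 2·833 + 637; 833 = 1·637 + 196; 637 = 3·196 + 49; 196 = 4·49 + 0 → gcd = 49
lcm = 33075·2303/gcd = 76171725/49 = 1554525

1554525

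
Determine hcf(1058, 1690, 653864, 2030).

1058 = 2 · 23²; 1690 = 2 · 5 · 13²; 653864 = 2³ · 37 · 47²; 2030 = 2 · 5 · 7 · 29
gcd takes min exponent of each prime: 2 = 2

2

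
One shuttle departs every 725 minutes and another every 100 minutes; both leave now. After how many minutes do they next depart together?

gcd first: 725 = 7·100 + 25; 100 = 4·25 + 0 → gcd = 25
lcm = 725·100/gcd = 72500/25 = 2900

2900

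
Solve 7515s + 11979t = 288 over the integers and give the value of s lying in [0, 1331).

1288

Euclid: 11979 = 1·7515 + 4464; 7515 = 1·4464 + 3051; 4464 = 1·3051 + 1413; 3051 = 2·1413 + 225; 1413 = 6·225 + 63; 225 = 3·63 + 36; 63 = 1·36 + 27; 36 = 1·27 + 9; 27 = 3·9 + 0 → gcd = 9; 288 = 9·32.
Back-substitution yields 7515·(373) + 11979·(-234) = 9, so one solution is s = 373·32 = 11936, t = -234·32 = -7488.
Solutions in s differ by 11979/9 = 1331; the one in [0, 1331) is 11936 mod 1331 = 1288.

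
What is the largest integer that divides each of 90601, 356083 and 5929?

49

gcd(90601, 356083): 356083 = 3·90601 + 84280; 90601 = 1·84280 + 6321; 84280 = 13·6321 + 2107; 6321 = 3·2107 + 0 → 2107
gcd(2107, 5929): 5929 = 2·2107 + 1715; 2107 = 1·1715 + 392; 1715 = 4·392 + 147; 392 = 2·147 + 98; 147 = 1·98 + 49; 98 = 2·49 + 0 → 49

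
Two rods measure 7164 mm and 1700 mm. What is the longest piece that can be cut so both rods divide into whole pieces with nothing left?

7164 = 2² · 3² · 199
1700 = 2² · 5² · 17
Common: 2² = 4

4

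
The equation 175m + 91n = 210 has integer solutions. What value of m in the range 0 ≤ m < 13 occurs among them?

9

gcd(175, 91) = 7 (Euclid: 175 = 1·91 + 84; 91 = 1·84 + 7; 84 = 12·7 + 0), and 7 | 210.
Extended Euclid: 175·(-1) + 91·(2) = 7. Scale by 30: m₀ = -30.
General solution m = m₀ + 13t; reducing mod 13 gives m = 9 (and n = -15).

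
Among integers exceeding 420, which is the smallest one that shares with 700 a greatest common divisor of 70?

490

gcd(k, 700) = 70 forces 70 | k; write k = 70s. Then gcd(70s, 70·10) = 70·gcd(s, 10), so need gcd(s, 10) = 1.
70s > 420 gives s ≥ 7. The least s ≥ 7 coprime to 10 is 7, so k = 70·7 = 490.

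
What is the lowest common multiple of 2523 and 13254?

2523 = 3 · 29²; 13254 = 2 · 3 · 47²
max exponents: 2 · 3 · 29² · 47² = 11146614

11146614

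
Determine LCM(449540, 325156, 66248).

449540 = 2² · 5 · 7 · 13² · 19; 325156 = 2² · 13³ · 37; 66248 = 2³ · 7² · 13²
lcm takes max exponent of each prime: 2³ · 5 · 7² · 13³ · 19 · 37 = 3027202360

3027202360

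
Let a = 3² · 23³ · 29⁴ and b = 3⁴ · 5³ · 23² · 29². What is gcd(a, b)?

min exponent per shared prime: 3² · 23² · 29² = 4004001

4004001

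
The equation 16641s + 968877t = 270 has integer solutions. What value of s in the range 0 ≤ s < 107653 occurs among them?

Euclid: 968877 = 58·16641 + 3699; 16641 = 4·3699 + 1845; 3699 = 2·1845 + 9; 1845 = 205·9 + 0 → gcd = 9; 270 = 9·30.
Back-substitution yields 16641·(-524) + 968877·(9) = 9, so one solution is s = -524·30 = -15720, t = 9·30 = 270.
Solutions in s differ by 968877/9 = 107653; the one in [0, 107653) is -15720 mod 107653 = 91933.

91933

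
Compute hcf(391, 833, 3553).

17

gcd(391, 833): 833 = 2·391 + 51; 391 = 7·51 + 34; 51 = 1·34 + 17; 34 = 2·17 + 0 → 17
gcd(17, 3553): 3553 = 209·17 + 0 → 17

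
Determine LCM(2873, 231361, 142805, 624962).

12290305828970

2873 = 13² · 17; 231361 = 13² · 37²; 142805 = 5 · 13⁴; 624962 = 2 · 13² · 43²
lcm takes max exponent of each prime: 2 · 5 · 13⁴ · 17 · 37² · 43² = 12290305828970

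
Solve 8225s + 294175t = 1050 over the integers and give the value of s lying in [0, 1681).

1395

gcd(8225, 294175) = 175 (Euclid: 294175 = 35·8225 + 6300; 8225 = 1·6300 + 1925; 6300 = 3·1925 + 525; 1925 = 3·525 + 350; 525 = 1·350 + 175; 350 = 2·175 + 0), and 175 | 1050.
Extended Euclid: 8225·(-608) + 294175·(17) = 175. Scale by 6: s₀ = -3648.
General solution s = s₀ + 1681k; reducing mod 1681 gives s = 1395 (and t = -39).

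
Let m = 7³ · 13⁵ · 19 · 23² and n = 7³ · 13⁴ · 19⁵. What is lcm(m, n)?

166814792034292129

max exponent per prime: 7³ · 13⁵ · 19⁵ · 23² = 166814792034292129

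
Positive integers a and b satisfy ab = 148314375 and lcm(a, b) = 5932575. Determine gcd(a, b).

25

gcd·lcm = product, so gcd = 148314375/5932575 = 25.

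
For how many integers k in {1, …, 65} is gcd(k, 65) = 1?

48

Prime factors of 65: 5, 13. Count integers ≤ 65 divisible by none of them.
By inclusion–exclusion: 65 − ⌊65/5⌋ − ⌊65/13⌋ + ⌊65/65⌋ = 48.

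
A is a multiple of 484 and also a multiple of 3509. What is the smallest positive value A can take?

gcd first: 3509 = 7·484 + 121; 484 = 4·121 + 0 → gcd = 121
lcm = 484·3509/gcd = 1698356/121 = 14036

14036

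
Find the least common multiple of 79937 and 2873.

1358929

gcd first: 79937 = 27·2873 + 2366; 2873 = 1·2366 + 507; 2366 = 4·507 + 338; 507 = 1·338 + 169; 338 = 2·169 + 0 → gcd = 169
lcm = 79937·2873/gcd = 229659001/169 = 1358929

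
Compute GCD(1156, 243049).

Euclid: 243049 = 210·1156 + 289; 1156 = 4·289 + 0. Last nonzero remainder: 289.

289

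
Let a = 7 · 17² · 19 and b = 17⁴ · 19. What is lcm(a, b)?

11108293

max exponent per prime: 7 · 17⁴ · 19 = 11108293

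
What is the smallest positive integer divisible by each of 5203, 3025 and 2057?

2211275

lcm(5203, 3025) = 5203·3025/gcd = 15739075/121 = 130075
lcm(130075, 2057) = 130075·2057/gcd = 267564275/121 = 2211275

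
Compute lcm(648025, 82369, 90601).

648025 = 5² · 7² · 23²; 82369 = 7² · 41²; 90601 = 7² · 43²
lcm takes max exponent of each prime: 5² · 7² · 23² · 41² · 43² = 2014171216225

2014171216225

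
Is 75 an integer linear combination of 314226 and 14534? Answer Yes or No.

No

gcd(314226, 14534): 314226 = 21·14534 + 9012; 14534 = 1·9012 + 5522; 9012 = 1·5522 + 3490; 5522 = 1·3490 + 2032; 3490 = 1·2032 + 1458; 2032 = 1·1458 + 574; 1458 = 2·574 + 310; 574 = 1·310 + 264; 310 = 1·264 + 46; 264 = 5·46 + 34; 46 = 1·34 + 12; 34 = 2·12 + 10; 12 = 1·10 + 2; 10 = 5·2 + 0 → 2
2 does not divide 75, so a solution does not exist.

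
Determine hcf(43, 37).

1

43 = 43
37 = 37
Common: 1 = 1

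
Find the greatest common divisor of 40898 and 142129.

Euclid: 142129 = 3·40898 + 19435; 40898 = 2·19435 + 2028; 19435 = 9·2028 + 1183; 2028 = 1·1183 + 845; 1183 = 1·845 + 338; 845 = 2·338 + 169; 338 = 2·169 + 0. Last nonzero remainder: 169.

169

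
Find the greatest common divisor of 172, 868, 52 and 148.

4

gcd(172, 868): 868 = 5·172 + 8; 172 = 21·8 + 4; 8 = 2·4 + 0 → 4
gcd(4, 52): 52 = 13·4 + 0 → 4
gcd(4, 148): 148 = 37·4 + 0 → 4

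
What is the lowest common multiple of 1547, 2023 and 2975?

657475

lcm(1547, 2023) = 1547·2023/gcd = 3129581/119 = 26299
lcm(26299, 2975) = 26299·2975/gcd = 78239525/119 = 657475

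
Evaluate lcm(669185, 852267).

gcd first: 852267 = 1·669185 + 183082; 669185 = 3·183082 + 119939; 183082 = 1·119939 + 63143; 119939 = 1·63143 + 56796; 63143 = 1·56796 + 6347; 56796 = 8·6347 + 6020; 6347 = 1·6020 + 327; 6020 = 18·327 + 134; 327 = 2·134 + 59; 134 = 2·59 + 16; 59 = 3·16 + 11; 16 = 1·11 + 5; 11 = 2·5 + 1; 5 = 5·1 + 0 → gcd = 1
lcm = 669185·852267/gcd = 570324292395/1 = 570324292395

570324292395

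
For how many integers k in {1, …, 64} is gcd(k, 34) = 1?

30

Prime factors of 34: 2, 17. Count integers ≤ 64 divisible by none of them.
By inclusion–exclusion: 64 − ⌊64/2⌋ − ⌊64/17⌋ + ⌊64/34⌋ = 30.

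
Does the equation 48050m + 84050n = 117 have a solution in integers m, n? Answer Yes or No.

No

By Bézout, 48050m + 84050n = 117 has integer solutions iff gcd(48050, 84050) | 117.
Euclid: 84050 = 1·48050 + 36000; 48050 = 1·36000 + 12050; 36000 = 2·12050 + 11900; 12050 = 1·11900 + 150; 11900 = 79·150 + 50; 150 = 3·50 + 0. gcd = 50; 117 mod 50 = 17. No.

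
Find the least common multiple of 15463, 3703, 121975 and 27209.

24088453527775

lcm(15463, 3703) = 15463·3703/gcd = 57259489/7 = 8179927
lcm(8179927, 121975) = 8179927·121975/gcd = 997746595825/7 = 142535227975
lcm(142535227975, 27209) = 142535227975·27209/gcd = 3878241017971775/161 = 24088453527775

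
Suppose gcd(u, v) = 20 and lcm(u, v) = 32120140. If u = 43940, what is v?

14620

Using uv = gcd(u,v)·lcm(u,v) = 20·32120140 = 642402800, we get v = 642402800/43940 = 14620.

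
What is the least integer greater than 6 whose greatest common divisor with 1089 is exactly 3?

12

gcd(a, 1089) = 3 forces 3 | a; write a = 3s. Then gcd(3s, 3·363) = 3·gcd(s, 363), so need gcd(s, 363) = 1.
3s > 6 gives s ≥ 3. The least s ≥ 3 coprime to 363 is 4, so a = 3·4 = 12.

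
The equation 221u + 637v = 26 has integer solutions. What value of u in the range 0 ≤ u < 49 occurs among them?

gcd(221, 637) = 13 (Euclid: 637 = 2·221 + 195; 221 = 1·195 + 26; 195 = 7·26 + 13; 26 = 2·13 + 0), and 13 | 26.
Extended Euclid: 221·(-23) + 637·(8) = 13. Scale by 2: u₀ = -46.
General solution u = u₀ + 49t; reducing mod 49 gives u = 3 (and v = -1).

3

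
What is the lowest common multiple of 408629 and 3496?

1428566984

gcd first: 408629 = 116·3496 + 3093; 3496 = 1·3093 + 403; 3093 = 7·403 + 272; 403 = 1·272 + 131; 272 = 2·131 + 10; 131 = 13·10 + 1; 10 = 10·1 + 0 → gcd = 1
lcm = 408629·3496/gcd = 1428566984/1 = 1428566984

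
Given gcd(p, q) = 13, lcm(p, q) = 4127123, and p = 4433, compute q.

12103

Using pq = gcd(p,q)·lcm(p,q) = 13·4127123 = 53652599, we get q = 53652599/4433 = 12103.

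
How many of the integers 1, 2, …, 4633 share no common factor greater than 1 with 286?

286 = 2·11·13. Inclusion–exclusion on these primes:
4633 − ⌊4633/2⌋ − ⌊4633/11⌋ − ⌊4633/13⌋ + ⌊4633/22⌋ + ⌊4633/26⌋ + ⌊4633/143⌋ − ⌊4633/286⌋ = 1944

1944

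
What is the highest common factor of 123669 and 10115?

7

Euclid: 123669 = 12·10115 + 2289; 10115 = 4·2289 + 959; 2289 = 2·959 + 371; 959 = 2·371 + 217; 371 = 1·217 + 154; 217 = 1·154 + 63; 154 = 2·63 + 28; 63 = 2·28 + 7; 28 = 4·7 + 0. Last nonzero remainder: 7.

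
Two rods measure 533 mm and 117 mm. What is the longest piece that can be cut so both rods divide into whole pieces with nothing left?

Euclid: 533 = 4·117 + 65; 117 = 1·65 + 52; 65 = 1·52 + 13; 52 = 4·13 + 0. Last nonzero remainder: 13.

13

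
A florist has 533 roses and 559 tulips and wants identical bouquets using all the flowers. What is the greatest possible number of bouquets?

13

533 = 13 · 41
559 = 13 · 43
Common: 13 = 13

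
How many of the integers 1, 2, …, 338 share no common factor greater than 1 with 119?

119 = 7·17. Inclusion–exclusion on these primes:
338 − ⌊338/7⌋ − ⌊338/17⌋ + ⌊338/119⌋ = 273

273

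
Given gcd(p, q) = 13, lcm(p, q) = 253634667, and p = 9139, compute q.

360789

Using pq = gcd(p,q)·lcm(p,q) = 13·253634667 = 3297250671, we get q = 3297250671/9139 = 360789.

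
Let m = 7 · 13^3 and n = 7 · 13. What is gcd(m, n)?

min exponent per shared prime: 7 · 13 = 91

91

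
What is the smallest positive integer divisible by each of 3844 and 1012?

3844 = 2² · 31²; 1012 = 2² · 11 · 23
max exponents: 2² · 11 · 23 · 31² = 972532

972532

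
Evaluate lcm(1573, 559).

67639

1573 = 11² · 13; 559 = 13 · 43
max exponents: 11² · 13 · 43 = 67639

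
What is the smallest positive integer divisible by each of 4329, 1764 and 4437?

4329 = 3² · 13 · 37; 1764 = 2² · 3² · 7²; 4437 = 3² · 17 · 29
lcm takes max exponent of each prime: 2² · 3² · 7² · 13 · 17 · 29 · 37 = 418302612

418302612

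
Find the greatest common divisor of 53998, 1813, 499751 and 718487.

gcd(53998, 1813): 53998 = 29·1813 + 1421; 1813 = 1·1421 + 392; 1421 = 3·392 + 245; 392 = 1·245 + 147; 245 = 1·147 + 98; 147 = 1·98 + 49; 98 = 2·49 + 0 → 49
gcd(49, 499751): 499751 = 10199·49 + 0 → 49
gcd(49, 718487): 718487 = 14663·49 + 0 → 49

49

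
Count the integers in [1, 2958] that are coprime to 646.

1319

646 = 2·17·19. Inclusion–exclusion on these primes:
2958 − ⌊2958/2⌋ − ⌊2958/17⌋ − ⌊2958/19⌋ + ⌊2958/34⌋ + ⌊2958/38⌋ + ⌊2958/323⌋ − ⌊2958/646⌋ = 1319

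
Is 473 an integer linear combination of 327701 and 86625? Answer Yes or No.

By Bézout, 327701p − 86625q = 473 has integer solutions iff gcd(327701, 86625) | 473.
Euclid: 327701 = 3·86625 + 67826; 86625 = 1·67826 + 18799; 67826 = 3·18799 + 11429; 18799 = 1·11429 + 7370; 11429 = 1·7370 + 4059; 7370 = 1·4059 + 3311; 4059 = 1·3311 + 748; 3311 = 4·748 + 319; 748 = 2·319 + 110; 319 = 2·110 + 99; 110 = 1·99 + 11; 99 = 9·11 + 0. gcd = 11; 473 mod 11 = 0. Yes.

Yes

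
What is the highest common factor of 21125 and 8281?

169

21125 = 5³ · 13²
8281 = 7² · 13²
Common: 13² = 169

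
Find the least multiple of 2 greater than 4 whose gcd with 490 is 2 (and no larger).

6

Multiples of 2 above 4: 2·3, 2·4, … . Need the cofactor coprime to 490/2 = 245.
Checking s = 3, 4, … the first with gcd(s, 245) = 1 is s = 3, giving 6.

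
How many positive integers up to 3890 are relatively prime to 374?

1664

Prime factors of 374: 2, 11, 17. Count integers ≤ 3890 divisible by none of them.
By inclusion–exclusion: 3890 − ⌊3890/2⌋ − ⌊3890/11⌋ − ⌊3890/17⌋ + ⌊3890/22⌋ + ⌊3890/34⌋ + ⌊3890/187⌋ − ⌊3890/374⌋ = 1664.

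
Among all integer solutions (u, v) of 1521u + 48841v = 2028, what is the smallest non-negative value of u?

Euclid: 48841 = 32·1521 + 169; 1521 = 9·169 + 0 → gcd = 169; 2028 = 169·12.
Back-substitution yields 1521·(-32) + 48841·(1) = 169, so one solution is u = -32·12 = -384, v = 1·12 = 12.
Solutions in u differ by 48841/169 = 289; the one in [0, 289) is -384 mod 289 = 194.

194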